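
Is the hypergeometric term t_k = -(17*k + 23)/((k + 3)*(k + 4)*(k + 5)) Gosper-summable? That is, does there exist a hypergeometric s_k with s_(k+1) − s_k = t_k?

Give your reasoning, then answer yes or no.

Compute t_(k+1)/t_k: get (k + 3)*(17*k + 40)/((k + 6)*(17*k + 23)).
A = k + 3, B = k + 6, C = k + 23/17.
Set up (k + 3)·f(k+1) − (k + 5)·f(k) − (k + 23/17) = 0.
deg f ≤ 2 (via 1,1,1).
Solving with deg f ≤ 2: f(k) = k*(37*k + 55)/204.
So s_k = (B(k−1)f/C)·t_k = (k*(k + 5)*(37*k + 55)/(12*(17*k + 23)))·t_k = k*(-37*k - 55)/(12*(k + 3)*(k + 4)).
Verify: (-17*k - 23)/(k**3 + 12*k**2 + 47*k + 60) matches t_k.

Yes. s_k = k*(-37*k - 55)/(12*(k + 3)*(k + 4)).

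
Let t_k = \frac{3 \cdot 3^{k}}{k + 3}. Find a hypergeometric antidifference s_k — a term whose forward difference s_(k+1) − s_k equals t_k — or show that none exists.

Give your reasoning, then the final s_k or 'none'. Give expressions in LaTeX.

not Gosper-summable; s_k does not exist

Compute t_(k+1)/t_k: get 3*(k + 3)/(k + 4).
Factor: A=3*k + 9; B=k + 4; C=1.
Need (3*k + 9)·f(k+1) − (k + 3)·f(k) = 1.
Bound: deg f ≤ -1.
Bound -1 < 0, so the key equation has no polynomial solution.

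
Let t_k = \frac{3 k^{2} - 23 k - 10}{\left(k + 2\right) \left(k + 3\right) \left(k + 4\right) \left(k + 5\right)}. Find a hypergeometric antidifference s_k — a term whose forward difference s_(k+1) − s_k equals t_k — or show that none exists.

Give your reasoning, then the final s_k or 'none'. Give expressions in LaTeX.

s_k = \frac{k \left(- k^{2} - 27 k - 2\right)}{6 \left(k + 2\right) \left(k + 3\right) \left(k + 4\right)}

The ratio is (k + 2)*(23*k - 3*(k + 1)**2 + 33)/((k + 6)*(-3*k**2 + 23*k + 10)).
Factor: A=k + 2; B=k + 6; C=k**2 - 23*k/3 - 10/3.
Key eq: (k + 2)·f(k+1) = (k + 5)·f(k) + (k**2 - 23*k/3 - 10/3).
deg f ≤ 3 (via 1,1,2).
Coefficient equations give f(k) = -k*(k**2 + 27*k + 2)/18.
R(k) = B(k−1)·f(k)/C(k) = -k*(k + 5)*(k**2 + 27*k + 2)/(6*(3*k**2 - 23*k - 10)); s_k = R·t_k = k*(-k**2 - 27*k - 2)/(6*(k + 2)*(k + 3)*(k + 4)).
Δs = (3*k**2 - 23*k - 10)/(k**4 + 14*k**3 + 71*k**2 + 154*k + 120), as required.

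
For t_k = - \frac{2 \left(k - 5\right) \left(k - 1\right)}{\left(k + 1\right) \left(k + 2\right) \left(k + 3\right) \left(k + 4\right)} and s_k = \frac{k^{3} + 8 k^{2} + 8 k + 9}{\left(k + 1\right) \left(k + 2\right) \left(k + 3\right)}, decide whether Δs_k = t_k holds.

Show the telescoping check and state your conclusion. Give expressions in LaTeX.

s_(k+1) = (8*k + (k + 1)**3 + 8*(k + 1)**2 + 17)/((k + 2)*(k + 3)*(k + 4))
s_(k+1) − s_k = 2*(-k**2 + 6*k - 5)/(k**4 + 10*k**3 + 35*k**2 + 50*k + 24)
(s_(k+1) − s_k) − t_k = 0

valid; difference matches t_k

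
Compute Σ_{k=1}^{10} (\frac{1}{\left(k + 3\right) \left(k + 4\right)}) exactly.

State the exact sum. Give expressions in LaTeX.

Σ = 5/28

t_(k+1)/t_k = (k + 3)/(k + 5).
Take A(k)=k + 3, B(k)=k + 5, C(k)=1.
Solve (k + 3)·f(k+1) − (k + 4)·f(k) = 1.
Degrees (1,1,0) ⇒ d ≤ 1.
Coefficient equations give f(k) = k/3.
Then R = B(k−1)f/C = k*(k + 4)/3, so s_k = R(k)·t_k = k/(3*(k + 3)).
Verify: 1/(k**2 + 7*k + 12) matches t_k.
Telescoping: Σ = s_(11) − s_(1) = 11/42 − (1/12) = 5/28.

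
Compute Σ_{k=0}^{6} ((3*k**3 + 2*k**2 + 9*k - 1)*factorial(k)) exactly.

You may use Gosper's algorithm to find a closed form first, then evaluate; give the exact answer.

Σ = 619916

Step 1: r(k) = (3*k**4 + 14*k**3 + 33*k**2 + 35*k + 13)/(3*k**3 + 2*k**2 + 9*k - 1).
Take A(k)=k + 1, B(k)=1, C(k)=k**3 + 2*k**2/3 + 3*k - 1/3.
f must satisfy (k + 1)·f(k+1) − (1)·f(k) = k**3 + 2*k**2/3 + 3*k - 1/3.
Bound: deg f ≤ 2.
Solve for f: f(k) = (3*k**2 - 4*k + 4)/3 (degree 2 ≤ 2).
Get s_k = R·t_k = (3*k**2 - 4*k + 4)*factorial(k) with R(k) = B(k−1)f(k)/C(k) = (3*k**2 - 4*k + 4)/(3*k**3 + 2*k**2 + 9*k - 1).
Check: Δs_k = (3*k**3 + 2*k**2 + 9*k - 1)*factorial(k). ✓
Telescoping: Σ = s_(7) − s_(0) = 619920 − (4) = 619916.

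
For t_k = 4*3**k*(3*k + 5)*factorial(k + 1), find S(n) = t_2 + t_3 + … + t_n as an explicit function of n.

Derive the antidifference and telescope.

Step 1: r(k) = 3*(k + 2)*(3*k + 8)/(3*k + 5).
A = 3*k + 6, B = 1, C = k + 5/3.
Set up (3*k + 6)·f(k+1) − (1)·f(k) − (k + 5/3) = 0.
Degrees (1,0,1) ⇒ d ≤ 0.
Coefficient equations give f(k) = 1/3.
Certificate R = B(k−1)f/C = 1/(3*k + 5) gives s_k = 4*3**k*factorial(k + 1).
Verify: 4*3**k*(3*k + 5)*factorial(k + 1) matches t_k.
Evaluate: s_(n+1) = 12*3**n*factorial(n + 2); subtract s_(2) = 216 ⇒ S(n) = 12*3**n*factorial(n + 2) - 216.

S(n) = 12*3**n*factorial(n + 2) - 216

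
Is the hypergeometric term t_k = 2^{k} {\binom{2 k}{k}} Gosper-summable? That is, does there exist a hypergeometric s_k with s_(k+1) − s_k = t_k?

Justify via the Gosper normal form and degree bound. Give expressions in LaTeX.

Ratio r(k) = 4*(2*k + 1)/(k + 1).
Gosper form: A/B · C(k+1)/C(k) with A=8*k + 4, B=k + 1, C=1.
Set up (8*k + 4)·f(k+1) − (k)·f(k) − (1) = 0.
d = -1 from the (1,1,0) case.
Bound -1 < 0, so the key equation has no polynomial solution.

No; the degree bound rules out any f.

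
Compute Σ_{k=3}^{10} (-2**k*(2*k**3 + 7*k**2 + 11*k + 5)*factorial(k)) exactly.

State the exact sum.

r(k) = 2*(2*k**4 + 15*k**3 + 44*k**2 + 56*k + 25)/(2*k**3 + 7*k**2 + 11*k + 5) after simplifying.
Normal form (A,B,C) = (2*k + 2, 1, k**3 + 7*k**2/2 + 11*k/2 + 5/2).
Solve (2*k + 2)·f(k+1) − (1)·f(k) = k**3 + 7*k**2/2 + 11*k/2 + 5/2.
Degrees (1,0,3) ⇒ d ≤ 2.
Coefficient equations give f(k) = (k**2 + k + 1)/2.
Then R = B(k−1)f/C = (k**2 + k + 1)/(2*k**3 + 7*k**2 + 11*k + 5), so s_k = R(k)·t_k = -2**k*(k**2 + k + 1)*factorial(k).
s_(k+1) − s_k = -2**k*(2*k**3 + 7*k**2 + 11*k + 5)*factorial(k) = t_k.
Sum = s_(11) − s_(3); s_(11) = -10872697651200, s_(3) = -624 ⇒ -10872697650576.

Σ = -10872697650576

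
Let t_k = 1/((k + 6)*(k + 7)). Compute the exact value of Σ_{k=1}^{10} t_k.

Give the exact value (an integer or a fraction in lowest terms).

Compute t_(k+1)/t_k: get (k + 6)/(k + 8).
Normal form (A,B,C) = (k + 6, k + 8, 1).
Need (k + 6)·f(k+1) − (k + 7)·f(k) = 1.
d = 1 from the (1,1,0) case.
A polynomial solution: f(k) = k/6.
Get s_k = R·t_k = k/(6*(k + 6)) with R(k) = B(k−1)f(k)/C(k) = k*(k + 7)/6.
s_(k+1) − s_k = 1/(k**2 + 13*k + 42) = t_k.
Sum = s_(11) − s_(1); s_(11) = 11/102, s_(1) = 1/42 ⇒ 10/119.

Σ = 10/119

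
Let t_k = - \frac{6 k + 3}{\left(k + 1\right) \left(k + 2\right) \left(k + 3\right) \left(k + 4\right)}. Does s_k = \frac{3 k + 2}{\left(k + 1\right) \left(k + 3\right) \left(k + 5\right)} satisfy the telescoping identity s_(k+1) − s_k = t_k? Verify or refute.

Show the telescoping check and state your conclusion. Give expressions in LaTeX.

Invalid: residual \frac{3 \left(9 k^{2} + 47 k + 23\right)}{k^{6} + 21 k^{5} + 175 k^{4} + 735 k^{3} + 1624 k^{2} + 1764 k + 720} ≠ 0.

s_(k+1) = (3*k + 5)/((k + 2)*(k + 4)*(k + 6))
s_(k+1) − s_k = 3*(-2*k**3 - 14*k**2 - 24*k - 7)/(k**6 + 21*k**5 + 175*k**4 + 735*k**3 + 1624*k**2 + 1764*k + 720)
(s_(k+1) − s_k) − t_k = 3*(9*k**2 + 47*k + 23)/(k**6 + 21*k**5 + 175*k**4 + 735*k**3 + 1624*k**2 + 1764*k + 720)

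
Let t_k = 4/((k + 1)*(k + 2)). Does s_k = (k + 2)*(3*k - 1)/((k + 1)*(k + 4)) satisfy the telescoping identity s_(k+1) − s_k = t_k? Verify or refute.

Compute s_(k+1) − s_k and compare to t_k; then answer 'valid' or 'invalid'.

Invalid: residual 2*(3*k**2 + k - 18)/(k**4 + 12*k**3 + 49*k**2 + 78*k + 40) ≠ 0.

s_(k+1) = (k + 3)*(3*k + 2)/((k + 2)*(k + 5))
s_(k+1) − s_k = 2*(5*k**2 + 19*k + 22)/(k**4 + 12*k**3 + 49*k**2 + 78*k + 40)
(s_(k+1) − s_k) − t_k = 2*(3*k**2 + k - 18)/(k**4 + 12*k**3 + 49*k**2 + 78*k + 40)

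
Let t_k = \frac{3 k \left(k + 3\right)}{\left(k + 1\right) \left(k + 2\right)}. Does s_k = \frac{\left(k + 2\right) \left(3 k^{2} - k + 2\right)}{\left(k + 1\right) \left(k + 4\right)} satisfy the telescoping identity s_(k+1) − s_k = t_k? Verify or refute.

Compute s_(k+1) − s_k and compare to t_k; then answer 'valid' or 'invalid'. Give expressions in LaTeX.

Invalid: residual \frac{8 \left(- 4 k^{2} - 9 k + 1\right)}{k^{4} + 12 k^{3} + 49 k^{2} + 78 k + 40} ≠ 0.

s_(k+1) = (k + 3)*(-k + 3*(k + 1)**2 + 1)/((k + 2)*(k + 5))
s_(k+1) − s_k = (3*k**4 + 36*k**3 + 109*k**2 + 108*k + 8)/(k**4 + 12*k**3 + 49*k**2 + 78*k + 40)
(s_(k+1) − s_k) − t_k = 8*(-4*k**2 - 9*k + 1)/(k**4 + 12*k**3 + 49*k**2 + 78*k + 40)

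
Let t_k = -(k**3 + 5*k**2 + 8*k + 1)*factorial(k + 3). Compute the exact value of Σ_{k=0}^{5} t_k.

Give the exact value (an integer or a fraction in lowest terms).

Compute t_(k+1)/t_k: get (k**4 + 12*k**3 + 53*k**2 + 99*k + 60)/(k**3 + 5*k**2 + 8*k + 1).
So A=k + 4 and B=1, with C=k**3 + 5*k**2 + 8*k + 1.
Solve (k + 4)·f(k+1) − (1)·f(k) = k**3 + 5*k**2 + 8*k + 1.
Degrees (1,0,3) ⇒ d ≤ 2.
Coefficient equations give f(k) = (k - 1)*(k + 1).
Then R = B(k−1)f/C = (k - 1)*(k + 1)/(k**3 + 5*k**2 + 8*k + 1), so s_k = R(k)·t_k = -(k - 1)*(k + 1)*factorial(k + 3).
Δs = -(k**3 + 5*k**2 + 8*k + 1)*factorial(k + 3), as required.
Evaluate s at k=6 and k=0: -12700800 and 6; difference -12700806.

Σ = -12700806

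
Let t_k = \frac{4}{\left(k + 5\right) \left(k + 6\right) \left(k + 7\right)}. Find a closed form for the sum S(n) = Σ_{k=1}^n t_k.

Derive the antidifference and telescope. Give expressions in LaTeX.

Step 1: r(k) = (k + 5)/(k + 8).
Factor: A=k + 5; B=k + 8; C=1.
Set up (k + 5)·f(k+1) − (k + 7)·f(k) − (1) = 0.
d = 2 from the (1,1,0) case.
Solve for f: f(k) = k*(k + 11)/60 (degree 2 ≤ 2).
Certificate R = B(k−1)f/C = k*(k + 7)*(k + 11)/60 gives s_k = k*(k + 11)/(15*(k + 5)*(k + 6)).
Verify: 4/(k**3 + 18*k**2 + 107*k + 210) matches t_k.
Σ_(k=1)^n t_k = s_(n+1) − s_(1) = ((n**2 + 13*n + 12)/(15*(n**2 + 13*n + 42))) − (2/105), i.e. n*(n + 13)/(21*(n**2 + 13*n + 42)).

S(n) = \frac{n \left(n + 13\right)}{21 \left(n^{2} + 13 n + 42\right)}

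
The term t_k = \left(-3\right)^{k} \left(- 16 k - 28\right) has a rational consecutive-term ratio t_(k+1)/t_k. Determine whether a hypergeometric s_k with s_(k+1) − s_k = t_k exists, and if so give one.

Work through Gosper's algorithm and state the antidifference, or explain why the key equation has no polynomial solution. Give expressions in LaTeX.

Step 1: r(k) = 3*(-4*k - 11)/(4*k + 7).
Take A(k)=-3, B(k)=1, C(k)=k + 7/4.
Set up (-3)·f(k+1) − (1)·f(k) − (k + 7/4) = 0.
From deg A=0, deg B=0, deg C=1: d=1.
Match coefficients ⇒ f(k) = -(k + 1)/4.
So s_k = (B(k−1)f/C)·t_k = (-(k + 1)/(4*k + 7))·t_k = 4*(-3)**k*(k + 1).
Δs = (-3)**k*(-16*k - 28), as required.

s_k = 4 \left(-3\right)^{k} \left(k + 1\right)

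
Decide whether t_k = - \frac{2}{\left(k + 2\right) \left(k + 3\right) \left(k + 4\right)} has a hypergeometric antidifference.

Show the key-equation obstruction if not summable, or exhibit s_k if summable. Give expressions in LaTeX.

Yes. s_k = \frac{k \left(- k - 5\right)}{6 \left(k + 2\right) \left(k + 3\right)}.

Step 1: r(k) = (k + 2)/(k + 5).
A = k + 2, B = k + 5, C = 1.
Solve (k + 2)·f(k+1) − (k + 4)·f(k) = 1.
Degrees (1,1,0) ⇒ d ≤ 2.
Coefficient equations give f(k) = k*(k + 5)/12.
R(k) = B(k−1)·f(k)/C(k) = k*(k + 4)*(k + 5)/12; s_k = R·t_k = k*(-k - 5)/(6*(k + 2)*(k + 3)).
Verify: -2/(k**3 + 9*k**2 + 26*k + 24) matches t_k.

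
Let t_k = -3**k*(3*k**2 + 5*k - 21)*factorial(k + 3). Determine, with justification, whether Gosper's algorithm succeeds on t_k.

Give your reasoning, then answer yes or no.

Compute t_(k+1)/t_k: get 3*(3*k**3 + 23*k**2 + 31*k - 52)/(3*k**2 + 5*k - 21).
A = 3*k + 12, B = 1, C = k**2 + 5*k/3 - 7.
f must satisfy (3*k + 12)·f(k+1) − (1)·f(k) = k**2 + 5*k/3 - 7.
d = 1 from the (1,0,2) case.
Match coefficients ⇒ f(k) = (k - 3)/3.
Certificate R = B(k−1)f/C = (k - 3)/(3*k**2 + 5*k - 21) gives s_k = -3**k*(k - 3)*factorial(k + 3).
Check: Δs_k = -3**k*(3*k**2 + 5*k - 21)*factorial(k + 3). ✓

Yes. s_k = -3**k*(k - 3)*factorial(k + 3).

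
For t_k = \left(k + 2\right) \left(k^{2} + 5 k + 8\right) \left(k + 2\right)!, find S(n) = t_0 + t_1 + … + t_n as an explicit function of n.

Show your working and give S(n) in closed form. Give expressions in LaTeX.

S(n) = n^{2} \left(n + 3\right)! + 5 n \left(n + 3\right)! + 6 \left(n + 3\right)! - 4

r(k) = (k + 3)**2*(5*k + (k + 1)**2 + 13)/((k + 2)*(k**2 + 5*k + 8)) after simplifying.
Gosper form: A/B · C(k+1)/C(k) with A=k + 3, B=1, C=k**3 + 7*k**2 + 18*k + 16.
f must satisfy (k + 3)·f(k+1) − (1)·f(k) = k**3 + 7*k**2 + 18*k + 16.
From deg A=1, deg B=0, deg C=3: d=2.
A polynomial solution: f(k) = (k + 1)*(k + 2).
Get s_k = R·t_k = (k + 1)*(k + 2)*factorial(k + 2) with R(k) = B(k−1)f(k)/C(k) = (k + 1)/(k**2 + 5*k + 8).
s_(k+1) − s_k = (k + 2)*(k**2 + 5*k + 8)*factorial(k + 2) = t_k.
Telescope: S(n) = s_(n+1) − s_(0) = (n + 2)*(n + 3)*factorial(n + 3) − (4) = n**2*factorial(n + 3) + 5*n*factorial(n + 3) + 6*factorial(n + 3) - 4.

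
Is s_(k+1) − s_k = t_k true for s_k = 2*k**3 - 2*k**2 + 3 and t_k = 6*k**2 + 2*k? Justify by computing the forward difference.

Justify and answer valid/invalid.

s_(k+1) = 2*(k + 1)**3 - 2*(k + 1)**2 + 3
s_(k+1) − s_k = 2*k*(3*k + 1)
(s_(k+1) − s_k) − t_k = 0

valid (s_(k+1) − s_k reduces to t_k)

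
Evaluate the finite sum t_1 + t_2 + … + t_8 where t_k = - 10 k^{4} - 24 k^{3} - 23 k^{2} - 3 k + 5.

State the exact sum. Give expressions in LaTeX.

Compute t_(k+1)/t_k: get (10*k**4 + 64*k**3 + 155*k**2 + 161*k + 55)/(10*k**4 + 24*k**3 + 23*k**2 + 3*k - 5).
Take A(k)=1, B(k)=1, C(k)=k**4 + 12*k**3/5 + 23*k**2/10 + 3*k/10 - 1/2.
Need (1)·f(k+1) − (1)·f(k) = k**4 + 12*k**3/5 + 23*k**2/10 + 3*k/10 - 1/2.
From deg A=0, deg B=0, deg C=4: d=5.
Match coefficients ⇒ f(k) = k*(2*k**4 + k**3 - k**2 - 4*k - 3)/10.
Get s_k = R·t_k = k*(-2*k**4 - k**3 + k**2 + 4*k + 3) with R(k) = B(k−1)f(k)/C(k) = k*(2*k**4 + k**3 - k**2 - 4*k - 3)/(10*k**4 + 24*k**3 + 23*k**2 + 3*k - 5).
Check: Δs_k = -10*k**4 - 24*k**3 - 23*k**2 - 3*k + 5. ✓
Sum = s_(9) − s_(1); s_(9) = -123579, s_(1) = 5 ⇒ -123584.

Σ = -123584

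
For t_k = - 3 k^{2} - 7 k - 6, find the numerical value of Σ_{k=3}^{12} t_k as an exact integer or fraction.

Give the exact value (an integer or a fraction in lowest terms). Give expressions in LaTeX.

Step 1: r(k) = (3*k**2 + 13*k + 16)/(3*k**2 + 7*k + 6).
So A=1 and B=1, with C=k**2 + 7*k/3 + 2.
Key eq: (1)·f(k+1) = (1)·f(k) + (k**2 + 7*k/3 + 2).
d = 3 from the (0,0,2) case.
Solving with deg f ≤ 3: f(k) = k*(k**2 + 2*k + 3)/3.
Certificate R = B(k−1)f/C = k*(k**2 + 2*k + 3)/(3*k**2 + 7*k + 6) gives s_k = k*(-k**2 - 2*k - 3).
Δs = -3*k**2 - 7*k - 6, as required.
Σ_(k=3)^(12) t_k = s_(13) − s_(3) = -2574 − (-54) = -2520.

Σ = -2520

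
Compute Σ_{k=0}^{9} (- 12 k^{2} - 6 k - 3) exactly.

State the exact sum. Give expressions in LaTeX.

Σ = -3720

t_(k+1)/t_k = (4*k**2 + 10*k + 7)/(4*k**2 + 2*k + 1).
Normal form (A,B,C) = (1, 1, k**2 + k/2 + 1/4).
Solve (1)·f(k+1) − (1)·f(k) = k**2 + k/2 + 1/4.
deg f ≤ 3 (via 0,0,2).
Solve for f: f(k) = k*(4*k**2 - 3*k + 2)/12 (degree 3 ≤ 3).
So s_k = (B(k−1)f/C)·t_k = (k*(4*k**2 - 3*k + 2)/(3*(4*k**2 + 2*k + 1)))·t_k = k*(-4*k**2 + 3*k - 2).
s_(k+1) − s_k = -12*k**2 - 6*k - 3 = t_k.
Sum = s_(10) − s_(0); s_(10) = -3720, s_(0) = 0 ⇒ -3720.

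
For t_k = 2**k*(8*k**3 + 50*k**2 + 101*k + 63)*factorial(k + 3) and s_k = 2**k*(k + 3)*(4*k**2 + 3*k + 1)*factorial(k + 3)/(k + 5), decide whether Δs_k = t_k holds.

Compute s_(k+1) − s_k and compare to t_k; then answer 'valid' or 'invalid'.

Invalid: residual -2**(k + 1)*(8*k**4 + 90*k**3 + 347*k**2 + 565*k + 314)*factorial(k + 3)/((k + 5)*(k + 6)) ≠ 0.

s_(k+1) = 2**(k + 1)*(k + 4)*(4*k**2 + 11*k + 8)*factorial(k + 4)/(k + 6)
s_(k+1) − s_k = 2**k*(8*k**5 + 122*k**4 + 711*k**3 + 1980*k**2 + 2593*k + 1262)*factorial(k + 3)/((k + 5)*(k + 6))
(s_(k+1) − s_k) − t_k = -2**(k + 1)*(8*k**4 + 90*k**3 + 347*k**2 + 565*k + 314)*factorial(k + 3)/((k + 5)*(k + 6))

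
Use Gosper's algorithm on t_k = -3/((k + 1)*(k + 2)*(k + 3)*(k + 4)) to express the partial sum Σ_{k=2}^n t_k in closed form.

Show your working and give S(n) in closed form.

Step 1: r(k) = (k + 1)/(k + 5).
Factor: A=k + 1; B=k + 5; C=1.
Key eq: (k + 1)·f(k+1) = (k + 4)·f(k) + (1).
From deg A=1, deg B=1, deg C=0: d=3.
Match coefficients ⇒ f(k) = k*(k**2 + 6*k + 11)/18.
R(k) = B(k−1)·f(k)/C(k) = k*(k + 4)*(k**2 + 6*k + 11)/18; s_k = R·t_k = k*(-k**2 - 6*k - 11)/(6*(k + 1)*(k + 2)*(k + 3)).
Check: Δs_k = -3/(k**4 + 10*k**3 + 35*k**2 + 50*k + 24). ✓
s_(n+1) = (-n**3 - 9*n**2 - 26*n - 18)/(6*(n**3 + 9*n**2 + 26*n + 24)) and s_(2) = -3/20, so S(n) = (-n**3 - 9*n**2 - 26*n + 36)/(60*(n**3 + 9*n**2 + 26*n + 24)).

S(n) = (-n**3 - 9*n**2 - 26*n + 36)/(60*(n**3 + 9*n**2 + 26*n + 24))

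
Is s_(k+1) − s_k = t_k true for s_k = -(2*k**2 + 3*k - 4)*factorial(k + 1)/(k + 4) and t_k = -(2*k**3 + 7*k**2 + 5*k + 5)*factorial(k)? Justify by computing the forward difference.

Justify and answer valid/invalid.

s_(k+1) = -(2*k**2 + 7*k + 1)*factorial(k + 2)/(k + 5)
s_(k+1) − s_k = -(2*k**4 + 17*k**3 + 46*k**2 + 51*k + 28)*factorial(k + 1)/((k + 4)*(k + 5))
(s_(k+1) − s_k) − t_k = 3*(2*k**4 + 15*k**3 + 31*k**2 + 22*k + 24)*factorial(k)/((k + 4)*(k + 5))

Invalid: residual 3*(2*k**4 + 15*k**3 + 31*k**2 + 22*k + 24)*factorial(k)/((k + 4)*(k + 5)) ≠ 0.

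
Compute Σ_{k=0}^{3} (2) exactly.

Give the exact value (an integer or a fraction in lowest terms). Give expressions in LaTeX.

Σ = 8

r(k) = 1 after simplifying.
A = 1, B = 1, C = 1.
Key eq: (1)·f(k+1) = (1)·f(k) + (1).
Bound: deg f ≤ 1.
Solve for f: f(k) = k (degree 1 ≤ 1).
Then R = B(k−1)f/C = k, so s_k = R(k)·t_k = 2*k.
Δs = 2, as required.
Σ_(k=0)^(3) t_k = s_(4) − s_(0) = 8 − (0) = 8.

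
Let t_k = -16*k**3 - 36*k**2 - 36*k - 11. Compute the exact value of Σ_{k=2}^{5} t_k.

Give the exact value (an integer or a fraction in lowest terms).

The ratio is (16*k**3 + 84*k**2 + 156*k + 99)/(16*k**3 + 36*k**2 + 36*k + 11).
Gosper form: A/B · C(k+1)/C(k) with A=1, B=1, C=k**3 + 9*k**2/4 + 9*k/4 + 11/16.
f must satisfy (1)·f(k+1) − (1)·f(k) = k**3 + 9*k**2/4 + 9*k/4 + 11/16.
Degrees (0,0,3) ⇒ d ≤ 4.
Match coefficients ⇒ f(k) = k*(4*k**3 + 4*k**2 + 4*k - 1)/16.
Then R = B(k−1)f/C = k*(4*k**3 + 4*k**2 + 4*k - 1)/((2*k + 1)*(8*k**2 + 14*k + 11)), so s_k = R(k)·t_k = k*(-4*k**3 - 4*k**2 - 4*k + 1).
s_(k+1) − s_k = -16*k**3 - 36*k**2 - 36*k - 11 = t_k.
Sum = s_(6) − s_(2); s_(6) = -6186, s_(2) = -110 ⇒ -6076.

Σ = -6076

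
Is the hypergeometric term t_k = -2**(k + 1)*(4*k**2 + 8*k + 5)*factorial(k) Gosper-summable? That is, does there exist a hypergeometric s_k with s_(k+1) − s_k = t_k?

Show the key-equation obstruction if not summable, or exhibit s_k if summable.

Yes. s_k = -2**(k + 1)*(2*k + 1)*factorial(k).

r(k) = 2*(4*k**3 + 20*k**2 + 33*k + 17)/(4*k**2 + 8*k + 5) after simplifying.
So A=2*k + 2 and B=1, with C=k**2 + 2*k + 5/4.
f must satisfy (2*k + 2)·f(k+1) − (1)·f(k) = k**2 + 2*k + 5/4.
deg f ≤ 1 (via 1,0,2).
A polynomial solution: f(k) = (2*k + 1)/4.
So s_k = (B(k−1)f/C)·t_k = ((2*k + 1)/(4*k**2 + 8*k + 5))·t_k = -2**(k + 1)*(2*k + 1)*factorial(k).
Check: Δs_k = -2**(k + 1)*(4*k**2 + 8*k + 5)*factorial(k). ✓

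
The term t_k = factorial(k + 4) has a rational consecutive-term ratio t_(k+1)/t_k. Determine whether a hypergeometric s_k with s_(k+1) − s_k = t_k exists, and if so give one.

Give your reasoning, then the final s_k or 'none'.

Ratio r(k) = k + 5.
Gosper form: A/B · C(k+1)/C(k) with A=k + 5, B=1, C=1.
Key eq: (k + 5)·f(k+1) = (1)·f(k) + (1).
From deg A=1, deg B=0, deg C=0: d=-1.
Negative degree bound (-1): no f exists, t_k not Gosper-summable.

not Gosper-summable; s_k does not exist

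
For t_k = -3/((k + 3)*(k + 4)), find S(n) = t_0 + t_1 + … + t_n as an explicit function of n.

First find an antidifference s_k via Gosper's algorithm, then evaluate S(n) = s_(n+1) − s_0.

S(n) = (-n - 1)/(n + 4)

Step 1: r(k) = (k + 3)/(k + 5).
So A=k + 3 and B=k + 5, with C=1.
Need (k + 3)·f(k+1) − (k + 4)·f(k) = 1.
deg f ≤ 1 (via 1,1,0).
Solve for f: f(k) = k/3 (degree 1 ≤ 1).
So s_k = (B(k−1)f/C)·t_k = (k*(k + 4)/3)·t_k = -k/(k + 3).
Check: Δs_k = -3/(k**2 + 7*k + 12). ✓
Σ_(k=0)^n t_k = s_(n+1) − s_(0) = ((-n - 1)/(n + 4)) − (0), i.e. (-n - 1)/(n + 4).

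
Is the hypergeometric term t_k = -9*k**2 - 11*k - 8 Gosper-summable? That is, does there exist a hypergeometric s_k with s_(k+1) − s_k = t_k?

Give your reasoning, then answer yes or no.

Step 1: r(k) = (9*k**2 + 29*k + 28)/(9*k**2 + 11*k + 8).
A = 1, B = 1, C = k**2 + 11*k/9 + 8/9.
f must satisfy (1)·f(k+1) − (1)·f(k) = k**2 + 11*k/9 + 8/9.
d = 3 from the (0,0,2) case.
Solve for f: f(k) = k*(3*k**2 + k + 4)/9 (degree 3 ≤ 3).
Then R = B(k−1)f/C = k*(3*k**2 + k + 4)/(9*k**2 + 11*k + 8), so s_k = R(k)·t_k = k*(-3*k**2 - k - 4).
Verify: -9*k**2 - 11*k - 8 matches t_k.

Yes. s_k = k*(-3*k**2 - k - 4).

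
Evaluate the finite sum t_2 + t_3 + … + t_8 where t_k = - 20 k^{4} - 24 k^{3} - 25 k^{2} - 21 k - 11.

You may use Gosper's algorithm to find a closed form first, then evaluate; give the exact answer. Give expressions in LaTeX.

Σ = -212387

r(k) = (20*k**4 + 104*k**3 + 217*k**2 + 223*k + 101)/(20*k**4 + 24*k**3 + 25*k**2 + 21*k + 11) after simplifying.
So A=1 and B=1, with C=k**4 + 6*k**3/5 + 5*k**2/4 + 21*k/20 + 11/20.
Need (1)·f(k+1) − (1)·f(k) = k**4 + 6*k**3/5 + 5*k**2/4 + 21*k/20 + 11/20.
Degrees (0,0,4) ⇒ d ≤ 5.
Solve for f: f(k) = k*(4*k**4 - 4*k**3 + 3*k**2 + 4*k + 4)/20 (degree 5 ≤ 5).
R(k) = B(k−1)·f(k)/C(k) = k*(4*k**4 - 4*k**3 + 3*k**2 + 4*k + 4)/(20*k**4 + 24*k**3 + 25*k**2 + 21*k + 11); s_k = R·t_k = k*(-4*k**4 + 4*k**3 - 3*k**2 - 4*k - 4).
Verify: -20*k**4 - 24*k**3 - 25*k**2 - 21*k - 11 matches t_k.
Σ_(k=2)^(8) t_k = s_(9) − s_(2) = -212499 − (-112) = -212387.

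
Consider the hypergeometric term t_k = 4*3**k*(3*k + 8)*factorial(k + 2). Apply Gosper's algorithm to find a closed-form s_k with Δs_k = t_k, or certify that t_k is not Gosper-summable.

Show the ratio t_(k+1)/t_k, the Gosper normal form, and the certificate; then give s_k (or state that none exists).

r(k) = 3*(k + 3)*(3*k + 11)/(3*k + 8) after simplifying.
So A=3*k + 9 and B=1, with C=k + 8/3.
Key eq: (3*k + 9)·f(k+1) = (1)·f(k) + (k + 8/3).
From deg A=1, deg B=0, deg C=1: d=0.
Solve for f: f(k) = 1/3 (degree 0 ≤ 0).
Get s_k = R·t_k = 4*3**k*factorial(k + 2) with R(k) = B(k−1)f(k)/C(k) = 1/(3*k + 8).
Δs = 4*3**k*(3*k + 8)*factorial(k + 2), as required.

s_k = 4*3**k*factorial(k + 2)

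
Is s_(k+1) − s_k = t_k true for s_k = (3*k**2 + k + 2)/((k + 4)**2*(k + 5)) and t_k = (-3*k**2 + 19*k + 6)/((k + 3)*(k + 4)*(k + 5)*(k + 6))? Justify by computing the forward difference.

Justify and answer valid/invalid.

Invalid: residual 2*(3*k**3 + 6*k**2 - 37*k - 6)/(k**6 + 27*k**5 + 301*k**4 + 1773*k**3 + 5818*k**2 + 10080*k + 7200) ≠ 0.

s_(k+1) = (k + 3*(k + 1)**2 + 3)/((k + 5)**2*(k + 6))
s_(k+1) − s_k = (-3*k**3 + 7*k**2 + 108*k + 36)/(k**5 + 24*k**4 + 229*k**3 + 1086*k**2 + 2560*k + 2400)
(s_(k+1) − s_k) − t_k = 2*(3*k**3 + 6*k**2 - 37*k - 6)/(k**6 + 27*k**5 + 301*k**4 + 1773*k**3 + 5818*k**2 + 10080*k + 7200)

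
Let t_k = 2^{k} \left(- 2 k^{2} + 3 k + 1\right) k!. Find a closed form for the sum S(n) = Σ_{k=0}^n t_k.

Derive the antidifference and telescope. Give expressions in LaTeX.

S(n) = - 2^{n + 1} n^{2} n! + 2^{n + 1} n n! + 2^{n + 2} n! - 3

The ratio is 2*(2*k**3 + 3*k**2 - k - 2)/(2*k**2 - 3*k - 1).
A = 2*k + 2, B = 1, C = k**2 - 3*k/2 - 1/2.
Solve (2*k + 2)·f(k+1) − (1)·f(k) = k**2 - 3*k/2 - 1/2.
deg f ≤ 1 (via 1,0,2).
Match coefficients ⇒ f(k) = (k - 3)/2.
Certificate R = B(k−1)f/C = (k - 3)/(2*k**2 - 3*k - 1) gives s_k = -2**k*(k - 3)*factorial(k).
Check: Δs_k = 2**k*(-2*k**2 + 3*k + 1)*factorial(k). ✓
s_(n+1) = -2**(n + 1)*(n - 2)*factorial(n + 1) and s_(0) = 3, so S(n) = -2**(n + 1)*n**2*factorial(n) + 2**(n + 1)*n*factorial(n) + 2**(n + 2)*factorial(n) - 3.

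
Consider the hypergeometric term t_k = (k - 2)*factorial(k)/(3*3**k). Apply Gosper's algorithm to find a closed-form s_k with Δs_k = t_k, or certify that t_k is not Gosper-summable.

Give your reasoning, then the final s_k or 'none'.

The ratio is (k**2 - 1)/(3*(k - 2)).
Take A(k)=k/3 + 1/3, B(k)=1, C(k)=k - 2.
Set up (k/3 + 1/3)·f(k+1) − (1)·f(k) − (k - 2) = 0.
From deg A=1, deg B=0, deg C=1: d=0.
Solve for f: f(k) = 3 (degree 0 ≤ 0).
Certificate R = B(k−1)f/C = 3/(k - 2) gives s_k = factorial(k)/3**k.
s_(k+1) − s_k = (k - 2)*factorial(k)/(3*3**k) = t_k.

s_k = factorial(k)/3**k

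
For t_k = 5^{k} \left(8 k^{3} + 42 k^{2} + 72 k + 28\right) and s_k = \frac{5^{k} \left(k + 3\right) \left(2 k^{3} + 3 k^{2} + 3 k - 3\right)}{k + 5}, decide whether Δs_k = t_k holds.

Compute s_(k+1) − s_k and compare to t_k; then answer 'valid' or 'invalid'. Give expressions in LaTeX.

s_(k+1) = 5**(k + 1)*(k + 4)*(3*k + 2*(k + 1)**3 + 3*(k + 1)**2)/(k + 6)
s_(k+1) − s_k = 5**k*(8*k**5 + 114*k**4 + 614*k**3 + 1522*k**2 + 1698*k + 554)/(k**2 + 11*k + 30)
(s_(k+1) − s_k) − t_k = 5**k*(-16*k**4 - 160*k**3 - 558*k**2 - 770*k - 286)/(k**2 + 11*k + 30)

Invalid: residual \frac{5^{k} \left(- 16 k^{4} - 160 k^{3} - 558 k^{2} - 770 k - 286\right)}{k^{2} + 11 k + 30} ≠ 0.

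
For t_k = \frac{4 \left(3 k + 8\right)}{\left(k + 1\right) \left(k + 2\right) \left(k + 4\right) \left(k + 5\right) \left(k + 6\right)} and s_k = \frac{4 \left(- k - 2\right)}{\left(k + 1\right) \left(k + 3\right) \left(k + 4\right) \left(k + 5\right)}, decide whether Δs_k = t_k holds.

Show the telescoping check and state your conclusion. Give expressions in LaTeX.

Invalid: residual \frac{4 \left(- 4 k - 9\right)}{k^{6} + 21 k^{5} + 175 k^{4} + 735 k^{3} + 1624 k^{2} + 1764 k + 720} ≠ 0.

s_(k+1) = 4*(-k - 3)/((k + 2)*(k + 4)*(k + 5)*(k + 6))
s_(k+1) − s_k = 4*(3*k**2 + 13*k + 15)/(k**6 + 21*k**5 + 175*k**4 + 735*k**3 + 1624*k**2 + 1764*k + 720)
(s_(k+1) − s_k) − t_k = 4*(-4*k - 9)/(k**6 + 21*k**5 + 175*k**4 + 735*k**3 + 1624*k**2 + 1764*k + 720)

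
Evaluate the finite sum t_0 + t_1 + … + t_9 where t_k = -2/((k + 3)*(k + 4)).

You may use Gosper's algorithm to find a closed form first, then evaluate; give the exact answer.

r(k) = (k + 3)/(k + 5) after simplifying.
Factor: A=k + 3; B=k + 5; C=1.
Solve (k + 3)·f(k+1) − (k + 4)·f(k) = 1.
Degrees (1,1,0) ⇒ d ≤ 1.
Coefficient equations give f(k) = k/3.
Then R = B(k−1)f/C = k*(k + 4)/3, so s_k = R(k)·t_k = -2*k/(3*k + 9).
Verify: -2/(k**2 + 7*k + 12) matches t_k.
Telescoping: Σ = s_(10) − s_(0) = -20/39 − (0) = -20/39.

Σ = -20/39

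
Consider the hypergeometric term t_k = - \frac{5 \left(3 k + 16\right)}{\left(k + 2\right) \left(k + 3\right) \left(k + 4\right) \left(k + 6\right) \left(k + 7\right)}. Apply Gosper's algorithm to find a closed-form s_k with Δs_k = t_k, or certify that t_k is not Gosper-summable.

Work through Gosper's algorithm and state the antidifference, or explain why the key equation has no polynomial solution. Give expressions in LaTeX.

s_k = \frac{5 k \left(- k^{2} - 11 k - 36\right)}{36 \left(k^{3} + 11 k^{2} + 36 k + 36\right)}

The ratio is (k + 2)*(k + 6)*(3*k + 19)/((k + 5)*(k + 8)*(3*k + 16)).
Gosper form: A/B · C(k+1)/C(k) with A=k + 2, B=k + 8, C=k**2 + 31*k/3 + 80/3.
Key eq: (k + 2)·f(k+1) = (k + 7)·f(k) + (k**2 + 31*k/3 + 80/3).
d = 5 from the (1,1,2) case.
Coefficient equations give f(k) = k*(k + 4)*(k + 5)*(k**2 + 11*k + 36)/108.
Certificate R = B(k−1)f/C = k*(k + 4)*(k + 7)*(k**2 + 11*k + 36)/(36*(3*k + 16)) gives s_k = 5*k*(-k**2 - 11*k - 36)/(36*(k**3 + 11*k**2 + 36*k + 36)).
s_(k+1) − s_k = 5*(-3*k - 16)/(k**5 + 22*k**4 + 185*k**3 + 740*k**2 + 1404*k + 1008) = t_k.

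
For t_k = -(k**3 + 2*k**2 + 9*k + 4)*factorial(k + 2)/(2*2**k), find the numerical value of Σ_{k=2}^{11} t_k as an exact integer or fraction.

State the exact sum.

Σ = -2894591664

Compute t_(k+1)/t_k: get (k**4 + 8*k**3 + 31*k**2 + 64*k + 48)/(2*(k**3 + 2*k**2 + 9*k + 4)).
Normal form (A,B,C) = (k/2 + 3/2, 1, k**3 + 2*k**2 + 9*k + 4).
f must satisfy (k/2 + 3/2)·f(k+1) − (1)·f(k) = k**3 + 2*k**2 + 9*k + 4.
Bound: deg f ≤ 2.
Solve for f: f(k) = 2*(k**2 - k + 4) (degree 2 ≤ 2).
So s_k = (B(k−1)f/C)·t_k = (2*(k**2 - k + 4)/(k**3 + 2*k**2 + 9*k + 4))·t_k = -(k**2 - k + 4)*factorial(k + 2)/2**k.
Check: Δs_k = -(k**3 + 2*k**2 + 9*k + 4)*factorial(k + 2)/(2*2**k). ✓
Σ_(k=2)^(11) t_k = s_(12) − s_(2) = -2894591700 − (-36) = -2894591664.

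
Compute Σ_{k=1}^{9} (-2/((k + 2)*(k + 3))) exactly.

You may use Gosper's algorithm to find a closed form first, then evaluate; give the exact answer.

The ratio is (k + 2)/(k + 4).
So A=k + 2 and B=k + 4, with C=1.
Solve (k + 2)·f(k+1) − (k + 3)·f(k) = 1.
Degrees (1,1,0) ⇒ d ≤ 1.
Coefficient equations give f(k) = k/2.
Then R = B(k−1)f/C = k*(k + 3)/2, so s_k = R(k)·t_k = -k/(k + 2).
Δs = -2/(k**2 + 5*k + 6), as required.
Evaluate s at k=10 and k=1: -5/6 and -1/3; difference -1/2.

Σ = -1/2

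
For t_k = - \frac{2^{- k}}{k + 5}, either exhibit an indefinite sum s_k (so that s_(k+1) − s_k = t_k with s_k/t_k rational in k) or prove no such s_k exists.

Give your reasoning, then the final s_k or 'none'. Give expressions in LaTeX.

no hypergeometric antidifference exists

Ratio r(k) = (k + 5)/(2*(k + 6)).
A = k/2 + 5/2, B = k + 6, C = 1.
Key eq: (k/2 + 5/2)·f(k+1) = (k + 5)·f(k) + (1).
deg f ≤ -1 (via 1,1,0).
d = -1 < 0 ⇒ no nonzero polynomial f; not summable.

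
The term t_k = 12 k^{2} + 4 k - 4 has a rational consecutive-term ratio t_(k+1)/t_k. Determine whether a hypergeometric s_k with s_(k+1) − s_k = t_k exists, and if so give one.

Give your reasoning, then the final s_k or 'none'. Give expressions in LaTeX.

r(k) = (k + 3*(k + 1)**2)/(3*k**2 + k - 1) after simplifying.
Factor: A=1; B=1; C=k**2 + k/3 - 1/3.
Solve (1)·f(k+1) − (1)·f(k) = k**2 + k/3 - 1/3.
From deg A=0, deg B=0, deg C=2: d=3.
Match coefficients ⇒ f(k) = k*(k**2 - k - 1)/3.
Get s_k = R·t_k = 4*k*(k**2 - k - 1) with R(k) = B(k−1)f(k)/C(k) = k*(k**2 - k - 1)/(3*k**2 + k - 1).
Check: Δs_k = 12*k**2 + 4*k - 4. ✓

s_k = 4 k \left(k^{2} - k - 1\right)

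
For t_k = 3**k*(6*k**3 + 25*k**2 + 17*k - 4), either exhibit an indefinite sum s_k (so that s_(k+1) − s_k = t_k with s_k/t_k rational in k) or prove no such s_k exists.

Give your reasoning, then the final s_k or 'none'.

Ratio r(k) = 3*(6*k**3 + 43*k**2 + 85*k + 44)/(6*k**3 + 25*k**2 + 17*k - 4).
Factor: A=3; B=1; C=k**3 + 25*k**2/6 + 17*k/6 - 2/3.
Set up (3)·f(k+1) − (1)·f(k) − (k**3 + 25*k**2/6 + 17*k/6 - 2/3) = 0.
From deg A=0, deg B=0, deg C=3: d=3.
Coefficient equations give f(k) = (3*k**3 - k**2 - 2*k - 2)/6.
Get s_k = R·t_k = 3**k*(3*k**3 - k**2 - 2*k - 2) with R(k) = B(k−1)f(k)/C(k) = (3*k**3 - k**2 - 2*k - 2)/(6*k**3 + 25*k**2 + 17*k - 4).
Check: Δs_k = 3**k*(6*k**3 + 25*k**2 + 17*k - 4). ✓

s_k = 3**k*(3*k**3 - k**2 - 2*k - 2)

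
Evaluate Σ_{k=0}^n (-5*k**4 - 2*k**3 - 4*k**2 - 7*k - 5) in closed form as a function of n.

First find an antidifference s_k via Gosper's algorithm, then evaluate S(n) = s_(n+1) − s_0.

S(n) = -n**5 - 3*n**4 - 4*n**3 - 6*n**2 - 9*n - 5

t_(k+1)/t_k = (5*k**4 + 22*k**3 + 40*k**2 + 41*k + 23)/(5*k**4 + 2*k**3 + 4*k**2 + 7*k + 5).
Take A(k)=1, B(k)=1, C(k)=k**4 + 2*k**3/5 + 4*k**2/5 + 7*k/5 + 1.
Solve (1)·f(k+1) − (1)·f(k) = k**4 + 2*k**3/5 + 4*k**2/5 + 7*k/5 + 1.
From deg A=0, deg B=0, deg C=4: d=5.
A polynomial solution: f(k) = k*(k**4 - 2*k**3 + 2*k**2 + 2*k + 2)/5.
Then R = B(k−1)f/C = k*(k**4 - 2*k**3 + 2*k**2 + 2*k + 2)/(5*k**4 + 2*k**3 + 4*k**2 + 7*k + 5), so s_k = R(k)·t_k = k*(-k**4 + 2*k**3 - 2*k**2 - 2*k - 2).
Verify: -5*k**4 - 2*k**3 - 4*k**2 - 7*k - 5 matches t_k.
Telescope: S(n) = s_(n+1) − s_(0) = -n**5 - 3*n**4 - 4*n**3 - 6*n**2 - 9*n - 5 − (0) = -n**5 - 3*n**4 - 4*n**3 - 6*n**2 - 9*n - 5.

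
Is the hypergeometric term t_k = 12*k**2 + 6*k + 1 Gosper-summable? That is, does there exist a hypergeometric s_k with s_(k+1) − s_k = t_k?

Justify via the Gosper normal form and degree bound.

t_(k+1)/t_k = (12*k**2 + 30*k + 19)/(12*k**2 + 6*k + 1).
Factor: A=1; B=1; C=k**2 + k/2 + 1/12.
Key eq: (1)·f(k+1) = (1)·f(k) + (k**2 + k/2 + 1/12).
From deg A=0, deg B=0, deg C=2: d=3.
Coefficient equations give f(k) = k**2*(4*k - 3)/12.
Then R = B(k−1)f/C = k**2*(4*k - 3)/(12*k**2 + 6*k + 1), so s_k = R(k)·t_k = k**2*(4*k - 3).
Δs = 12*k**2 + 6*k + 1, as required.

Yes. s_k = k**2*(4*k - 3).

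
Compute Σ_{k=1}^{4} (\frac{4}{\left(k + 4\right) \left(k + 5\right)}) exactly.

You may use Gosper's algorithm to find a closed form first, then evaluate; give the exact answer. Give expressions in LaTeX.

Σ = 16/45

Compute t_(k+1)/t_k: get (k + 4)/(k + 6).
Take A(k)=k + 4, B(k)=k + 6, C(k)=1.
Solve (k + 4)·f(k+1) − (k + 5)·f(k) = 1.
d = 1 from the (1,1,0) case.
A polynomial solution: f(k) = k/4.
R(k) = B(k−1)·f(k)/C(k) = k*(k + 5)/4; s_k = R·t_k = k/(k + 4).
Check: Δs_k = 4/(k**2 + 9*k + 20). ✓
Σ_(k=1)^(4) t_k = s_(5) − s_(1) = 5/9 − (1/5) = 16/45.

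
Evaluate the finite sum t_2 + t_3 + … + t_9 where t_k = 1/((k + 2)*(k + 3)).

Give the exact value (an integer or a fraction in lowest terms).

The ratio is (k + 2)/(k + 4).
Factor: A=k + 2; B=k + 4; C=1.
Solve (k + 2)·f(k+1) − (k + 3)·f(k) = 1.
Degrees (1,1,0) ⇒ d ≤ 1.
Solve for f: f(k) = k/2 (degree 1 ≤ 1).
Get s_k = R·t_k = k/(2*(k + 2)) with R(k) = B(k−1)f(k)/C(k) = k*(k + 3)/2.
Δs = 1/(k**2 + 5*k + 6), as required.
Evaluate s at k=10 and k=2: 5/12 and 1/4; difference 1/6.

Σ = 1/6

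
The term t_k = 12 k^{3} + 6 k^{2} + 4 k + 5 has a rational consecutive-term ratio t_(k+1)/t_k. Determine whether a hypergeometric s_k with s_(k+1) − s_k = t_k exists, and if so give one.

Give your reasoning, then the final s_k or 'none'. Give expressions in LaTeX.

s_k = k \left(3 k^{3} - 4 k^{2} + 2 k + 4\right)

Ratio r(k) = (12*k**3 + 42*k**2 + 52*k + 27)/(12*k**3 + 6*k**2 + 4*k + 5).
A = 1, B = 1, C = k**3 + k**2/2 + k/3 + 5/12.
Solve (1)·f(k+1) − (1)·f(k) = k**3 + k**2/2 + k/3 + 5/12.
Degrees (0,0,3) ⇒ d ≤ 4.
A polynomial solution: f(k) = k*(3*k + 2)*(k**2 - 2*k + 2)/12.
Get s_k = R·t_k = k*(3*k**3 - 4*k**2 + 2*k + 4) with R(k) = B(k−1)f(k)/C(k) = k*(3*k + 2)*(k**2 - 2*k + 2)/(12*k**3 + 6*k**2 + 4*k + 5).
Check: Δs_k = 12*k**3 + 6*k**2 + 4*k + 5. ✓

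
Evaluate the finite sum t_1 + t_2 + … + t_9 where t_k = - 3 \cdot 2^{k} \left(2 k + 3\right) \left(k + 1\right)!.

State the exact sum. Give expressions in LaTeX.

Σ = -122624409588

Step 1: r(k) = 2*(k + 2)*(2*k + 5)/(2*k + 3).
Normal form (A,B,C) = (2*k + 4, 1, k + 3/2).
Key eq: (2*k + 4)·f(k+1) = (1)·f(k) + (k + 3/2).
From deg A=1, deg B=0, deg C=1: d=0.
Match coefficients ⇒ f(k) = 1/2.
R(k) = B(k−1)·f(k)/C(k) = 1/(2*k + 3); s_k = R·t_k = -3*2**k*factorial(k + 1).
Δs = -3*2**k*(2*k + 3)*factorial(k + 1), as required.
Telescoping: Σ = s_(10) − s_(1) = -122624409600 − (-12) = -122624409588.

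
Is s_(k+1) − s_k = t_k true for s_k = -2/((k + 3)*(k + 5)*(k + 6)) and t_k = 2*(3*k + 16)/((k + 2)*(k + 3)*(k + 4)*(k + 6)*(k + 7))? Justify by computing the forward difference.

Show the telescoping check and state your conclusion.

s_(k+1) = -2/((k + 4)*(k + 6)*(k + 7))
s_(k+1) − s_k = 2*(3*k + 13)/(k**5 + 25*k**4 + 245*k**3 + 1175*k**2 + 2754*k + 2520)
(s_(k+1) − s_k) − t_k = 12*(-2*k - 9)/(k**6 + 27*k**5 + 295*k**4 + 1665*k**3 + 5104*k**2 + 8028*k + 5040)

Invalid: residual 12*(-2*k - 9)/(k**6 + 27*k**5 + 295*k**4 + 1665*k**3 + 5104*k**2 + 8028*k + 5040) ≠ 0.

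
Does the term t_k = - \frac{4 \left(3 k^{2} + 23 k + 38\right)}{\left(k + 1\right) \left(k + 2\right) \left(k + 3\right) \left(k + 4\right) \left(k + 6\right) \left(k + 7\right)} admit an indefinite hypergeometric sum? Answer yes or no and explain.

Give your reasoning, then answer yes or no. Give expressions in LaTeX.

Yes. s_k = \frac{2 k \left(- k^{2} - 10 k - 27\right)}{9 \left(k^{3} + 10 k^{2} + 27 k + 18\right)}.

r(k) = (k + 1)*(k + 6)*(23*k + 3*(k + 1)**2 + 61)/((k + 5)*(k + 8)*(3*k**2 + 23*k + 38)) after simplifying.
Gosper form: A/B · C(k+1)/C(k) with A=k + 1, B=k + 8, C=k**3 + 38*k**2/3 + 51*k + 190/3.
Solve (k + 1)·f(k+1) − (k + 7)·f(k) = k**3 + 38*k**2/3 + 51*k + 190/3.
Degrees (1,1,3) ⇒ d ≤ 6.
Solving with deg f ≤ 6: f(k) = k*(k + 2)*(k + 4)*(k + 5)*(k**2 + 10*k + 27)/54.
So s_k = (B(k−1)f/C)·t_k = (k*(k + 2)*(k + 4)*(k + 7)*(k**2 + 10*k + 27)/(18*(3*k**2 + 23*k + 38)))·t_k = 2*k*(-k**2 - 10*k - 27)/(9*(k**3 + 10*k**2 + 27*k + 18)).
s_(k+1) − s_k = 4*(-3*k**2 - 23*k - 38)/(k**6 + 23*k**5 + 207*k**4 + 925*k**3 + 2144*k**2 + 2412*k + 1008) = t_k.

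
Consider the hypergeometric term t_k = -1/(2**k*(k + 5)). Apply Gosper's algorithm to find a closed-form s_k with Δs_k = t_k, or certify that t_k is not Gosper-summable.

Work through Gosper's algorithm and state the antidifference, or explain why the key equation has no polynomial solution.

none — t_k is not Gosper-summable

The ratio is (k + 5)/(2*(k + 6)).
Gosper form: A/B · C(k+1)/C(k) with A=k/2 + 5/2, B=k + 6, C=1.
Set up (k/2 + 5/2)·f(k+1) − (k + 5)·f(k) − (1) = 0.
d = -1 from the (1,1,0) case.
d = -1 < 0 ⇒ no nonzero polynomial f; not summable.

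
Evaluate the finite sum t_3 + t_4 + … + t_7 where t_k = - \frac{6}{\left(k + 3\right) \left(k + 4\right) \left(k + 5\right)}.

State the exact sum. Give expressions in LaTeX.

The ratio is (k + 3)/(k + 6).
A = k + 3, B = k + 6, C = 1.
f must satisfy (k + 3)·f(k+1) − (k + 5)·f(k) = 1.
From deg A=1, deg B=1, deg C=0: d=2.
Solving with deg f ≤ 2: f(k) = k*(k + 7)/24.
R(k) = B(k−1)·f(k)/C(k) = k*(k + 5)*(k + 7)/24; s_k = R·t_k = k*(-k - 7)/(4*(k + 3)*(k + 4)).
s_(k+1) − s_k = -6/(k**3 + 12*k**2 + 47*k + 60) = t_k.
Σ_(k=3)^(7) t_k = s_(8) − s_(3) = -5/22 − (-5/28) = -15/308.

Σ = -15/308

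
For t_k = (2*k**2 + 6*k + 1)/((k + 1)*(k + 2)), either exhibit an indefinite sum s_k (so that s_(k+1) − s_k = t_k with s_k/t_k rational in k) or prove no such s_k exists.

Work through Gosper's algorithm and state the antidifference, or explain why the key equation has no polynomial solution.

s_k = k*(2*k - 1)/(k + 1)

t_(k+1)/t_k = (k + 1)*(6*k + 2*(k + 1)**2 + 7)/((k + 3)*(2*k**2 + 6*k + 1)).
Take A(k)=k + 1, B(k)=k + 3, C(k)=k**2 + 3*k + 1/2.
Key eq: (k + 1)·f(k+1) = (k + 2)·f(k) + (k**2 + 3*k + 1/2).
deg f ≤ 2 (via 1,1,2).
Solve for f: f(k) = k*(2*k - 1)/2 (degree 2 ≤ 2).
R(k) = B(k−1)·f(k)/C(k) = k*(k + 2)*(2*k - 1)/(2*k**2 + 6*k + 1); s_k = R·t_k = k*(2*k - 1)/(k + 1).
Check: Δs_k = (2*k**2 + 6*k + 1)/(k**2 + 3*k + 2). ✓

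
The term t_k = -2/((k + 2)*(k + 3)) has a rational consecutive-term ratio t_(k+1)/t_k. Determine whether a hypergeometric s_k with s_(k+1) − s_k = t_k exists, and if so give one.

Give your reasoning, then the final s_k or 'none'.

The ratio is (k + 2)/(k + 4).
Factor: A=k + 2; B=k + 4; C=1.
f must satisfy (k + 2)·f(k+1) − (k + 3)·f(k) = 1.
deg f ≤ 1 (via 1,1,0).
A polynomial solution: f(k) = k/2.
Certificate R = B(k−1)f/C = k*(k + 3)/2 gives s_k = -k/(k + 2).
Check: Δs_k = -2/(k**2 + 5*k + 6). ✓

s_k = -k/(k + 2)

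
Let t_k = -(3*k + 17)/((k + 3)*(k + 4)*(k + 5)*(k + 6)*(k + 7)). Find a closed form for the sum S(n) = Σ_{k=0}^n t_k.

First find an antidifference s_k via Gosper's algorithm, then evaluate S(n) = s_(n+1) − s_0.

S(n) = (-n**3 - 16*n**2 - 83*n - 68)/(72*(n**3 + 16*n**2 + 83*n + 140))

The ratio is (k + 3)*(3*k + 20)/((k + 8)*(3*k + 17)).
Take A(k)=k + 3, B(k)=k + 8, C(k)=k + 17/3.
Set up (k + 3)·f(k+1) − (k + 7)·f(k) − (k + 17/3) = 0.
Bound: deg f ≤ 4.
A polynomial solution: f(k) = k*(k + 5)*(k**2 + 13*k + 54)/216.
Get s_k = R·t_k = k*(-k**2 - 13*k - 54)/(72*(k**3 + 13*k**2 + 54*k + 72)) with R(k) = B(k−1)f(k)/C(k) = k*(k + 5)*(k + 7)*(k**2 + 13*k + 54)/(72*(3*k + 17)).
s_(k+1) − s_k = (-3*k - 17)/(k**5 + 25*k**4 + 245*k**3 + 1175*k**2 + 2754*k + 2520) = t_k.
s_(n+1) = (-n**3 - 16*n**2 - 83*n - 68)/(72*(n**3 + 16*n**2 + 83*n + 140)) and s_(0) = 0, so S(n) = (-n**3 - 16*n**2 - 83*n - 68)/(72*(n**3 + 16*n**2 + 83*n + 140)).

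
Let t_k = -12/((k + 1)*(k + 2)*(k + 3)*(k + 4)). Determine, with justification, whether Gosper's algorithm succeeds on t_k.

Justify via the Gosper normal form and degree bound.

Yes. s_k = 2*k*(-k**2 - 6*k - 11)/(3*(k + 1)*(k + 2)*(k + 3)).

Ratio r(k) = (k + 1)/(k + 5).
Gosper form: A/B · C(k+1)/C(k) with A=k + 1, B=k + 5, C=1.
Solve (k + 1)·f(k+1) − (k + 4)·f(k) = 1.
Degrees (1,1,0) ⇒ d ≤ 3.
Coefficient equations give f(k) = k*(k**2 + 6*k + 11)/18.
Certificate R = B(k−1)f/C = k*(k + 4)*(k**2 + 6*k + 11)/18 gives s_k = 2*k*(-k**2 - 6*k - 11)/(3*(k + 1)*(k + 2)*(k + 3)).
Δs = -12/(k**4 + 10*k**3 + 35*k**2 + 50*k + 24), as required.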